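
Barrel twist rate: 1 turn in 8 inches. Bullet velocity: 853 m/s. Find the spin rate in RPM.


twist_m = 8*0.0254 = 0.2032 m
spin = v/twist = 853/0.2032 = 4197.835 rev/s
RPM = spin*60 = 4197.835*60 ≈ 251870 RPM

251870 RPM


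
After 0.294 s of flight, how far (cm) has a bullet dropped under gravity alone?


drop = 0.5*g*t^2 = 0.5*9.81*0.294^2 = 0.423969 m ≈ 42.4 cm

42.4 cm


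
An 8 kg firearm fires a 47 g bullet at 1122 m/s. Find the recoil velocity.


v_recoil = m_p * v_p / m_gun = 0.047 * 1122 / 8 = 6.592 m/s

6.592 m/s


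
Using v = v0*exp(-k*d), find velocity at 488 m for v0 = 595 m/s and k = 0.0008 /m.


v = v0*exp(-k*d) = 595*exp(-0.0008*488) = 402.7 m/s

402.7 m/s


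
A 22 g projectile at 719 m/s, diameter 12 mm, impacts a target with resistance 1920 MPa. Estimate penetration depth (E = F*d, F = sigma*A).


A = pi*(d/2)^2 = pi*(12/2)^2 = 113.097 mm^2
E = 0.5*m*v^2 = 0.5*0.022*719^2 = 5686.57 J
depth = E/(sigma*A) = 5686.57 J / (1920 MPa * 113.097 mm^2) = 5686.57/(1920 * 113.097) m = 0.0261877 m ≈ 26.19 mm

26.19 mm


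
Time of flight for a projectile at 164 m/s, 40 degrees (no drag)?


T = 2*v0*sin(theta)/g = 2*164*sin(40°)/9.81 = 21.49 s

21.49 s


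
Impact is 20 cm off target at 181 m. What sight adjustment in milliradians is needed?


1 mrad subtends 1 cm per 10 m of range, so adj = error_cm / (dist_m / 10) = 20 / (181/10) = 1.105 mrad

1.105 mrad


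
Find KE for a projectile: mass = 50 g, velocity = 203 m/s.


E = 0.5*m*v^2 = 0.5*0.05*203^2 = 1030 J

1030 J


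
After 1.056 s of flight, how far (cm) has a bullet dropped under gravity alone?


drop = 0.5*g*t^2 = 0.5*9.81*1.056^2 = 5.46974 m ≈ 547 cm

547 cm


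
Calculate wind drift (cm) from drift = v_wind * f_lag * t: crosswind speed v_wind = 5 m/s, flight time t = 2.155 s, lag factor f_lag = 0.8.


drift = v_wind * lag * t = 5 * 0.8 * 2.155 = 8.62 m ≈ 862 cm

862 cm


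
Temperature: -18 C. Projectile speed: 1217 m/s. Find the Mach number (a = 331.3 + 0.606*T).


a = 331.3 + 0.606*(-18) = 320.392 m/s
M = v/a = 1217/320.392 = 3.798

3.798


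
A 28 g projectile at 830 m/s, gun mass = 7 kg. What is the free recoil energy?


v_r = m_p*v_p/m_gun = 0.028*830/7 = 3.32 m/s, E_r = 0.5*m_gun*v_r^2 = 0.5*7*3.32^2 = 38.58 J

38.58 J


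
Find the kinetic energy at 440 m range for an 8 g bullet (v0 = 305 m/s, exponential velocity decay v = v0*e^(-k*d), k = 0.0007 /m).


v = v0*exp(-k*d) = 305*exp(-0.0007*440) = 224.149 m/s
E = 0.5*m*v^2 = 0.5*0.008*224.149^2 = 201 J

201 J


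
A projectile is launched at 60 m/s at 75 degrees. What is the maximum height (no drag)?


H = (v0*sin(theta))^2 / (2g) = (60*sin(75°))^2 / (2*9.81) = 171.2 m

171.2 m


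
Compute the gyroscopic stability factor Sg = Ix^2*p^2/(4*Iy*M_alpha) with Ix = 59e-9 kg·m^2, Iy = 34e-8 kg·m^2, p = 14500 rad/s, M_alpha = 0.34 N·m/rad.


Sg = Ix^2 * p^2 / (4 * Iy * M_alpha) = (59e-9)^2 * 14500^2 / (4 * 34e-8 * 0.34) = 1.583

1.583


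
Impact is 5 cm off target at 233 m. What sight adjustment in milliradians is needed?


1 mrad subtends 1 cm per 10 m of range, so adj = error_cm / (dist_m / 10) = 5 / (233/10) = 0.2146 mrad

0.2146 mrad


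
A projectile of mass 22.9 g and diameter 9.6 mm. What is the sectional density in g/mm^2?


SD = m/d^2 = 22.9/9.6^2 = 0.2485 g/mm^2

0.2485 g/mm^2


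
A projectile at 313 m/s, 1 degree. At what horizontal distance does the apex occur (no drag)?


R = v0^2*sin(2*theta)/g = 313^2*sin(2*1°)/9.81 = 348.529 m
apex_dist = R/2 = 348.529/2 = 174.3 m

174.3 m


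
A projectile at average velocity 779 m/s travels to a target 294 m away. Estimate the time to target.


t = d/v = 294/779 = 0.3774 s

0.3774 s


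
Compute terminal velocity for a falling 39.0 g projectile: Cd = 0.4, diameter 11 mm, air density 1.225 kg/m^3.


A = pi*(d/2)^2 = pi*(11/2000)^2 = 9.50332e-05 m^2
vt = sqrt(2mg/(Cd*rho*A)) = sqrt(2*0.039*9.81/(0.4 * 1.225 * 9.50332e-05)) = 128.2 m/s

128.2 m/s


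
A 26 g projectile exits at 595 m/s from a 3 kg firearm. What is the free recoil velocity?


v_recoil = m_p * v_p / m_gun = 0.026 * 595 / 3 = 5.157 m/s

5.157 m/s


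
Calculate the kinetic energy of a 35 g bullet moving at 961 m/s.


E = 0.5*m*v^2 = 0.5*0.035*961^2 = 16162 J

16162 J


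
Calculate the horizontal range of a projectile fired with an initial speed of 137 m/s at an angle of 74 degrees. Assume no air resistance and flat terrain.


R = v0^2 * sin(2*theta) / g = 137^2 * sin(2*74°) / 9.81 = 1014 m

1014 m


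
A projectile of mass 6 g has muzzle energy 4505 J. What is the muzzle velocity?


v = sqrt(2*E/m) = sqrt(2*4505/0.006) = 1225 m/s

1225 m/s


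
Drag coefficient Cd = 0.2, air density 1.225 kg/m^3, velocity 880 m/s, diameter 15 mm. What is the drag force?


A = pi*(d/2)^2 = pi*(15/2000)^2 = 1.76715e-04 m^2
Fd = 0.5*Cd*rho*A*v^2 = 0.5*0.2*1.225*1.76715e-04*880^2 = 16.76 N

16.76 N


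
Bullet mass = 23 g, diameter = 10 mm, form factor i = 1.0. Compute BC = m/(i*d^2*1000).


BC = m/(i*d^2*1000) = 23/(1.0 * 10^2 * 1000) = 0.00023

0.00023


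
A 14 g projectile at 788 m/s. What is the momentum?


p = m*v = 0.014*788 = 11.03 kg·m/s

11.03 kg·m/s


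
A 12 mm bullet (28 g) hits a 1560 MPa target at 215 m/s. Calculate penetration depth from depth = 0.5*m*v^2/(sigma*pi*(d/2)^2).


A = pi*(d/2)^2 = pi*(12/2)^2 = 113.097 mm^2
E = 0.5*m*v^2 = 0.5*0.028*215^2 = 647.15 J
depth = E/(sigma*A) = 647.15 J / (1560 MPa * 113.097 mm^2) = 647.15/(1560 * 113.097) m = 0.00366799 m ≈ 3.668 mm

3.668 mm


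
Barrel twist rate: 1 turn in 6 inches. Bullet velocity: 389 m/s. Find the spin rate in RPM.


twist_m = 6*0.0254 = 0.1524 m
spin = v/twist = 389/0.1524 = 2552.493 rev/s
RPM = spin*60 = 2552.493*60 ≈ 153150 RPM

153150 RPM


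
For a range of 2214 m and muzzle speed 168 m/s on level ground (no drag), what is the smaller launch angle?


sin(2*theta) = R*g/v0^2 = 2214*9.81/168^2 = 0.769534, theta = arcsin(0.769534)/2 = 25.16°

25.16 degrees


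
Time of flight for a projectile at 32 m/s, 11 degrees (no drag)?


T = 2*v0*sin(theta)/g = 2*32*sin(11°)/9.81 = 1.245 s

1.245 s


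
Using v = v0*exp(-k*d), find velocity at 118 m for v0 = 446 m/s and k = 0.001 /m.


v = v0*exp(-k*d) = 446*exp(-0.001*118) = 396.4 m/s

396.4 m/s


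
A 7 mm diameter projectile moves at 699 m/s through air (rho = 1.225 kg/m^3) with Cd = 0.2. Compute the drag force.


A = pi*(d/2)^2 = pi*(7/2000)^2 = 3.84845e-05 m^2
Fd = 0.5*Cd*rho*A*v^2 = 0.5*0.2*1.225*3.84845e-05*699^2 = 2.303 N

2.303 N


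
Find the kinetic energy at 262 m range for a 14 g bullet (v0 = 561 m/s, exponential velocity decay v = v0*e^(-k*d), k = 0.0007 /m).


v = v0*exp(-k*d) = 561*exp(-0.0007*262) = 466.996 m/s
E = 0.5*m*v^2 = 0.5*0.014*466.996^2 = 1527 J

1527 J


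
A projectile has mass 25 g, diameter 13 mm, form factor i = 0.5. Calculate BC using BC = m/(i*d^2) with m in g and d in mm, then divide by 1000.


BC = m/(i*d^2*1000) = 25/(0.5 * 13^2 * 1000) = 0.0002959

0.0002959


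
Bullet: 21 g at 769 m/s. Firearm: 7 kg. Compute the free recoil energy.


v_r = m_p*v_p/m_gun = 0.021*769/7 = 2.307 m/s, E_r = 0.5*m_gun*v_r^2 = 0.5*7*2.307^2 = 18.63 J

18.63 J


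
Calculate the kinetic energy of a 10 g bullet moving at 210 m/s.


E = 0.5*m*v^2 = 0.5*0.01*210^2 = 220.5 J

220.5 J


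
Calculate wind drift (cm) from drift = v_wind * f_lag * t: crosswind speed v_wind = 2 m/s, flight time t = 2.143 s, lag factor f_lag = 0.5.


drift = v_wind * lag * t = 2 * 0.5 * 2.143 = 2.143 m ≈ 214.3 cm

214.3 cm


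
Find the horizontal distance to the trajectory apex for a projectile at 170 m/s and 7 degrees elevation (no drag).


R = v0^2*sin(2*theta)/g = 170^2*sin(2*7°)/9.81 = 712.695 m
apex_dist = R/2 = 712.695/2 = 356.3 m

356.3 m


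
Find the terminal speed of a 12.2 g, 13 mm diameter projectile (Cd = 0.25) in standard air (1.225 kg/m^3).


A = pi*(d/2)^2 = pi*(13/2000)^2 = 1.32732e-04 m^2
vt = sqrt(2mg/(Cd*rho*A)) = sqrt(2*0.0122*9.81/(0.25 * 1.225 * 1.32732e-04)) = 76.74 m/s

76.74 m/s


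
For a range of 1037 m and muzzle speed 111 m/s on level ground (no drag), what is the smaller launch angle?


sin(2*theta) = R*g/v0^2 = 1037*9.81/111^2 = 0.825661, theta = arcsin(0.825661)/2 = 27.83°

27.83 degrees


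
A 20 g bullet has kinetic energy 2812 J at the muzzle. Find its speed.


v = sqrt(2*E/m) = sqrt(2*2812/0.02) = 530.3 m/s

530.3 m/s


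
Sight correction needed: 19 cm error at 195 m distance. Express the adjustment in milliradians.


1 mrad subtends 1 cm per 10 m of range, so adj = error_cm / (dist_m / 10) = 19 / (195/10) = 0.9744 mrad

0.9744 mrad


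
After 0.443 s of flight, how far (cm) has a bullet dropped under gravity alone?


drop = 0.5*g*t^2 = 0.5*9.81*0.443^2 = 0.962601 m ≈ 96.26 cm

96.26 cm


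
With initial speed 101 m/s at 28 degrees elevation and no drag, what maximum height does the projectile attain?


H = (v0*sin(theta))^2 / (2g) = (101*sin(28°))^2 / (2*9.81) = 114.6 m

114.6 m


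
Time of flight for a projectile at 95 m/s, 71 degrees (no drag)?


T = 2*v0*sin(theta)/g = 2*95*sin(71°)/9.81 = 18.31 s

18.31 s


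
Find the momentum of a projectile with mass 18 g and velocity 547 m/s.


p = m*v = 0.018*547 = 9.846 kg·m/s

9.846 kg·m/s


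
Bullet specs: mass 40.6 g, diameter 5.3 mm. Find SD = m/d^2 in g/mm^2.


SD = m/d^2 = 40.6/5.3^2 = 1.445 g/mm^2

1.445 g/mm^2


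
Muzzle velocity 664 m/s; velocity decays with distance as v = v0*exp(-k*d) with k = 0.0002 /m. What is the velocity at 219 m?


v = v0*exp(-k*d) = 664*exp(-0.0002*219) = 635.5 m/s

635.5 m/s


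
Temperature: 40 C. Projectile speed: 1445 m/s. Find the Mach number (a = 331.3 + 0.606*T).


a = 331.3 + 0.606*(40) = 355.54 m/s
M = v/a = 1445/355.54 = 4.064

4.064


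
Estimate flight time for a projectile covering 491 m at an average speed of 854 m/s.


t = d/v = 491/854 = 0.5749 s

0.5749 s


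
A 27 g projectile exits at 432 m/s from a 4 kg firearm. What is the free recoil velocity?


v_recoil = m_p * v_p / m_gun = 0.027 * 432 / 4 = 2.916 m/s

2.916 m/s


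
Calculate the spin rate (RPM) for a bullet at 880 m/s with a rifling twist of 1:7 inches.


twist_m = 7*0.0254 = 0.1778 m
spin = v/twist = 880/0.1778 = 4949.381 rev/s
RPM = spin*60 = 4949.381*60 ≈ 296963 RPM

296963 RPM


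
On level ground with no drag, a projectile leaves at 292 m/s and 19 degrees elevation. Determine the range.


R = v0^2 * sin(2*theta) / g = 292^2 * sin(2*19°) / 9.81 = 5351 m

5351 m


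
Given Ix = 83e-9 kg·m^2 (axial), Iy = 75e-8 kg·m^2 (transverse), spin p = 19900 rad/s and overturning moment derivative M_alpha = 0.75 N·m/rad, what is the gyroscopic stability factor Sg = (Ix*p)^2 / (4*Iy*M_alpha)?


Sg = Ix^2 * p^2 / (4 * Iy * M_alpha) = (83e-9)^2 * 19900^2 / (4 * 75e-8 * 0.75) = 1.212

1.212


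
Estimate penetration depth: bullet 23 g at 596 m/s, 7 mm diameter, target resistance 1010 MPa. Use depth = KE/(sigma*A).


A = pi*(d/2)^2 = pi*(7/2)^2 = 38.4845 mm^2
E = 0.5*m*v^2 = 0.5*0.023*596^2 = 4084.98 J
depth = E/(sigma*A) = 4084.98 J / (1010 MPa * 38.4845 mm^2) = 4084.98/(1010 * 38.4845) m = 0.105095 m ≈ 105.1 mm

105.1 mm


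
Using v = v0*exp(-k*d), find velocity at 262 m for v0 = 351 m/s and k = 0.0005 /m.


v = v0*exp(-k*d) = 351*exp(-0.0005*262) = 307.9 m/s

307.9 m/s


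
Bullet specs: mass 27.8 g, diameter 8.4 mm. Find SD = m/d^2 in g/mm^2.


SD = m/d^2 = 27.8/8.4^2 = 0.394 g/mm^2

0.394 g/mm^2


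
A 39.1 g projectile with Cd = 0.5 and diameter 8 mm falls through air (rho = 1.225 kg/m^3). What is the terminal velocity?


A = pi*(d/2)^2 = pi*(8/2000)^2 = 5.02655e-05 m^2
vt = sqrt(2mg/(Cd*rho*A)) = sqrt(2*0.0391*9.81/(0.5 * 1.225 * 5.02655e-05)) = 157.9 m/s

157.9 m/s


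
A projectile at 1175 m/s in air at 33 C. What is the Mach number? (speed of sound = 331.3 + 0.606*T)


a = 331.3 + 0.606*(33) = 351.298 m/s
M = v/a = 1175/351.298 = 3.345

3.345


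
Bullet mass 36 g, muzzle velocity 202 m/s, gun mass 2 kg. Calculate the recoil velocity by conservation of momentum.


v_recoil = m_p * v_p / m_gun = 0.036 * 202 / 2 = 3.636 m/s

3.636 m/s


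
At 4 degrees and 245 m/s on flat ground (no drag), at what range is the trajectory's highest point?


R = v0^2*sin(2*theta)/g = 245^2*sin(2*4°)/9.81 = 851.566 m
apex_dist = R/2 = 851.566/2 = 425.8 m

425.8 m


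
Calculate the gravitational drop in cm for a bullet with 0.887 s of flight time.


drop = 0.5*g*t^2 = 0.5*9.81*0.887^2 = 3.8591 m ≈ 385.9 cm

385.9 cm


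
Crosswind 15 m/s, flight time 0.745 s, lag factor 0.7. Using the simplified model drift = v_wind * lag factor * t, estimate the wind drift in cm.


drift = v_wind * lag * t = 15 * 0.7 * 0.745 = 7.8225 m ≈ 782.2 cm

782.2 cm


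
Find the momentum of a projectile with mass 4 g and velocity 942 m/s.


p = m*v = 0.004*942 = 3.768 kg·m/s

3.768 kg·m/s


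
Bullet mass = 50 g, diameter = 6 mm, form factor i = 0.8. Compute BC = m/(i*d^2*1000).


BC = m/(i*d^2*1000) = 50/(0.8 * 6^2 * 1000) = 0.001736

0.001736


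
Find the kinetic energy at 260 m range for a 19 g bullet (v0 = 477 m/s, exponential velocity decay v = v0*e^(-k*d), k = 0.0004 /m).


v = v0*exp(-k*d) = 477*exp(-0.0004*260) = 429.884 m/s
E = 0.5*m*v^2 = 0.5*0.019*429.884^2 = 1756 J

1756 J


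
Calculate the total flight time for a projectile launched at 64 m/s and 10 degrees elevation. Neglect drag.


T = 2*v0*sin(theta)/g = 2*64*sin(10°)/9.81 = 2.266 s

2.266 s


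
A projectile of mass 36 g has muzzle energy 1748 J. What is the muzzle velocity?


v = sqrt(2*E/m) = sqrt(2*1748/0.036) = 311.6 m/s

311.6 m/s


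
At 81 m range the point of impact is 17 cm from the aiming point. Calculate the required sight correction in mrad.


1 mrad subtends 1 cm per 10 m of range, so adj = error_cm / (dist_m / 10) = 17 / (81/10) = 2.099 mrad

2.099 mrad


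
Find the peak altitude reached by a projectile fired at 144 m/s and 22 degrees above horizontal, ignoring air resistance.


H = (v0*sin(theta))^2 / (2g) = (144*sin(22°))^2 / (2*9.81) = 148.3 m

148.3 m


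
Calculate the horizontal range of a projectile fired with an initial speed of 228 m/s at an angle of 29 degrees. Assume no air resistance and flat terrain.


R = v0^2 * sin(2*theta) / g = 228^2 * sin(2*29°) / 9.81 = 4494 m

4494 m


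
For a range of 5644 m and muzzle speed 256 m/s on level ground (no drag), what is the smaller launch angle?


sin(2*theta) = R*g/v0^2 = 5644*9.81/256^2 = 0.844843, theta = arcsin(0.844843)/2 = 28.83°

28.83 degrees


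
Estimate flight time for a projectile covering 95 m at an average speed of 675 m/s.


t = d/v = 95/675 = 0.1407 s

0.1407 s


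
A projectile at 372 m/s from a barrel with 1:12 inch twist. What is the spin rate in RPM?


twist_m = 12*0.0254 = 0.3048 m
spin = v/twist = 372/0.3048 = 1220.472 rev/s
RPM = spin*60 = 1220.472*60 ≈ 73228 RPM

73228 RPM


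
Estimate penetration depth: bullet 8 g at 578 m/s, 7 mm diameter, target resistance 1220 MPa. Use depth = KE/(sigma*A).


A = pi*(d/2)^2 = pi*(7/2)^2 = 38.4845 mm^2
E = 0.5*m*v^2 = 0.5*0.008*578^2 = 1336.34 J
depth = E/(sigma*A) = 1336.34 J / (1220 MPa * 38.4845 mm^2) = 1336.34/(1220 * 38.4845) m = 0.0284623 m ≈ 28.46 mm

28.46 mm


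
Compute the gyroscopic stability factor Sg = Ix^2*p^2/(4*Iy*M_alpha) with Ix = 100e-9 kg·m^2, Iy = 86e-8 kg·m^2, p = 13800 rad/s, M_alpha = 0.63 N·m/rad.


Sg = Ix^2 * p^2 / (4 * Iy * M_alpha) = (100e-9)^2 * 13800^2 / (4 * 86e-8 * 0.63) = 0.8787

0.8787


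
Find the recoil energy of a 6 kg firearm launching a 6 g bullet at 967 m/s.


v_r = m_p*v_p/m_gun = 0.006*967/6 = 0.967 m/s, E_r = 0.5*m_gun*v_r^2 = 0.5*6*0.967^2 = 2.805 J

2.805 J


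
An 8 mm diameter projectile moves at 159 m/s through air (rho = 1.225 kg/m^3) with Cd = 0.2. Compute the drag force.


A = pi*(d/2)^2 = pi*(8/2000)^2 = 5.02655e-05 m^2
Fd = 0.5*Cd*rho*A*v^2 = 0.5*0.2*1.225*5.02655e-05*159^2 = 0.1557 N

0.1557 N


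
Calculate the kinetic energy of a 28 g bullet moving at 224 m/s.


E = 0.5*m*v^2 = 0.5*0.028*224^2 = 702.5 J

702.5 J


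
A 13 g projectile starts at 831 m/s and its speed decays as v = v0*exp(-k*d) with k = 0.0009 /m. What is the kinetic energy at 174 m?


v = v0*exp(-k*d) = 831*exp(-0.0009*174) = 710.543 m/s
E = 0.5*m*v^2 = 0.5*0.013*710.543^2 = 3282 J

3282 J


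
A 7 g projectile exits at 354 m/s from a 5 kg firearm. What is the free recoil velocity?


v_recoil = m_p * v_p / m_gun = 0.007 * 354 / 5 = 0.4956 m/s

0.4956 m/s


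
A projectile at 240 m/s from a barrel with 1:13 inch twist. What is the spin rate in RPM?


twist_m = 13*0.0254 = 0.3302 m
spin = v/twist = 240/0.3302 = 726.8322 rev/s
RPM = spin*60 = 726.8322*60 ≈ 43610 RPM

43610 RPM


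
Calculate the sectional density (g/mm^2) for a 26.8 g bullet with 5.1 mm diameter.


SD = m/d^2 = 26.8/5.1^2 = 1.03 g/mm^2

1.03 g/mm^2


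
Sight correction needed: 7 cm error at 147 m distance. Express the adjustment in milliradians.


1 mrad subtends 1 cm per 10 m of range, so adj = error_cm / (dist_m / 10) = 7 / (147/10) = 0.4762 mrad

0.4762 mrad


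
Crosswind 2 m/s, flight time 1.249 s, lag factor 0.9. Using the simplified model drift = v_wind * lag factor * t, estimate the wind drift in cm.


drift = v_wind * lag * t = 2 * 0.9 * 1.249 = 2.2482 m ≈ 224.8 cm

224.8 cm


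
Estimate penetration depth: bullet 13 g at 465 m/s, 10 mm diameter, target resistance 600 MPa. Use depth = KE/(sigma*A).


A = pi*(d/2)^2 = pi*(10/2)^2 = 78.5398 mm^2
E = 0.5*m*v^2 = 0.5*0.013*465^2 = 1405.46 J
depth = E/(sigma*A) = 1405.46 J / (600 MPa * 78.5398 mm^2) = 1405.46/(600 * 78.5398) m = 0.0298248 m ≈ 29.82 mm

29.82 mm


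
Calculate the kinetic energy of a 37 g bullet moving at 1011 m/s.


E = 0.5*m*v^2 = 0.5*0.037*1011^2 = 18909 J

18909 J


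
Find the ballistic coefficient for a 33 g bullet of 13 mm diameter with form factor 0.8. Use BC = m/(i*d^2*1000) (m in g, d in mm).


BC = m/(i*d^2*1000) = 33/(0.8 * 13^2 * 1000) = 0.0002441

0.0002441


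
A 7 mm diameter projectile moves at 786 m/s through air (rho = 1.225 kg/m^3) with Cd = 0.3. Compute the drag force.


A = pi*(d/2)^2 = pi*(7/2000)^2 = 3.84845e-05 m^2
Fd = 0.5*Cd*rho*A*v^2 = 0.5*0.3*1.225*3.84845e-05*786^2 = 4.369 N

4.369 N


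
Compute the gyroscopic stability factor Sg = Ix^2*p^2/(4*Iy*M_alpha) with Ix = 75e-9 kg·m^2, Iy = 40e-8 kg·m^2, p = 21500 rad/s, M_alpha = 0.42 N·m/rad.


Sg = Ix^2 * p^2 / (4 * Iy * M_alpha) = (75e-9)^2 * 21500^2 / (4 * 40e-8 * 0.42) = 3.869

3.869


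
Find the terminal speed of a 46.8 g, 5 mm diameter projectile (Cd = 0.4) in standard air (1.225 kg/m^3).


A = pi*(d/2)^2 = pi*(5/2000)^2 = 1.96350e-05 m^2
vt = sqrt(2mg/(Cd*rho*A)) = sqrt(2*0.0468*9.81/(0.4 * 1.225 * 1.96350e-05)) = 308.9 m/s

308.9 m/s


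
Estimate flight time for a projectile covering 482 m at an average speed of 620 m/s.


t = d/v = 482/620 = 0.7774 s

0.7774 s


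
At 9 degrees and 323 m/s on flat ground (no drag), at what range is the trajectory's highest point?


R = v0^2*sin(2*theta)/g = 323^2*sin(2*9°)/9.81 = 3286.38 m
apex_dist = R/2 = 3286.38/2 = 1643 m

1643 m


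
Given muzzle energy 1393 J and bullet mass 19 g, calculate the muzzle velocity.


v = sqrt(2*E/m) = sqrt(2*1393/0.019) = 382.9 m/s

382.9 m/s


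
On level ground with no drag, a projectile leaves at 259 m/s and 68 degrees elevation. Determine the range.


R = v0^2 * sin(2*theta) / g = 259^2 * sin(2*68°) / 9.81 = 4750 m

4750 m


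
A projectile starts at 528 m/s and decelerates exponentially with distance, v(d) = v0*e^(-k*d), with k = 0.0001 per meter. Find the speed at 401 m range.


v = v0*exp(-k*d) = 528*exp(-0.0001*401) = 507.2 m/s

507.2 m/s


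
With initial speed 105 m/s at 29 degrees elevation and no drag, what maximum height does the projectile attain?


H = (v0*sin(theta))^2 / (2g) = (105*sin(29°))^2 / (2*9.81) = 132.1 m

132.1 m


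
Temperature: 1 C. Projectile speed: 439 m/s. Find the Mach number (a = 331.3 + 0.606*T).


a = 331.3 + 0.606*(1) = 331.906 m/s
M = v/a = 439/331.906 = 1.323

1.323


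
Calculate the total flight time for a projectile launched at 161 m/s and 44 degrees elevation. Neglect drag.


T = 2*v0*sin(theta)/g = 2*161*sin(44°)/9.81 = 22.8 s

22.8 s


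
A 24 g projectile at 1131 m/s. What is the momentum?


p = m*v = 0.024*1131 = 27.14 kg·m/s

27.14 kg·m/s


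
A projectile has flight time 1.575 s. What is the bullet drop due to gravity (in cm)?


drop = 0.5*g*t^2 = 0.5*9.81*1.575^2 = 12.1675 m ≈ 1217 cm

1217 cm


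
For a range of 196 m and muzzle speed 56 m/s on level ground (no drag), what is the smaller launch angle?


sin(2*theta) = R*g/v0^2 = 196*9.81/56^2 = 0.613125, theta = arcsin(0.613125)/2 = 18.91°

18.91 degrees


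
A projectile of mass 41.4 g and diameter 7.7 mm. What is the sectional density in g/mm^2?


SD = m/d^2 = 41.4/7.7^2 = 0.6983 g/mm^2

0.6983 g/mm^2


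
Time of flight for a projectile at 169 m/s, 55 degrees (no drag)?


T = 2*v0*sin(theta)/g = 2*169*sin(55°)/9.81 = 28.22 s

28.22 s


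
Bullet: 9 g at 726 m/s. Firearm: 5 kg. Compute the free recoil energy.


v_r = m_p*v_p/m_gun = 0.009*726/5 = 1.3068 m/s, E_r = 0.5*m_gun*v_r^2 = 0.5*5*1.3068^2 = 4.269 J

4.269 J


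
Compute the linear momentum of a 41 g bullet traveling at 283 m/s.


p = m*v = 0.041*283 = 11.6 kg·m/s

11.6 kg·m/s


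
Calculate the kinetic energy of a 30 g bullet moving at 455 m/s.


E = 0.5*m*v^2 = 0.5*0.03*455^2 = 3105 J

3105 J


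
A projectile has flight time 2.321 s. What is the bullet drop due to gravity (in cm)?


drop = 0.5*g*t^2 = 0.5*9.81*2.321^2 = 26.4234 m ≈ 2642 cm

2642 cm


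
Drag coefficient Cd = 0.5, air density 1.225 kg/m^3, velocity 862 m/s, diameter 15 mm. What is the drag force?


A = pi*(d/2)^2 = pi*(15/2000)^2 = 1.76715e-04 m^2
Fd = 0.5*Cd*rho*A*v^2 = 0.5*0.5*1.225*1.76715e-04*862^2 = 40.21 N

40.21 N


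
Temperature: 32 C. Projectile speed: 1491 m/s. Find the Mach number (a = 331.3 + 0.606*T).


a = 331.3 + 0.606*(32) = 350.692 m/s
M = v/a = 1491/350.692 = 4.252

4.252


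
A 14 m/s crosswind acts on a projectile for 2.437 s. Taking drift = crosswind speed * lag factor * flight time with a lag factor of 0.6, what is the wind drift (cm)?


drift = v_wind * lag * t = 14 * 0.6 * 2.437 = 20.4708 m ≈ 2047 cm

2047 cm


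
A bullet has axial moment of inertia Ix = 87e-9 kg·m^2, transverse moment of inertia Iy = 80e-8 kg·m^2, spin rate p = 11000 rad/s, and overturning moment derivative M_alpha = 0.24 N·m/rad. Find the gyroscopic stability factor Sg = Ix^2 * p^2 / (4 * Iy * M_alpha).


Sg = Ix^2 * p^2 / (4 * Iy * M_alpha) = (87e-9)^2 * 11000^2 / (4 * 80e-8 * 0.24) = 1.193

1.193


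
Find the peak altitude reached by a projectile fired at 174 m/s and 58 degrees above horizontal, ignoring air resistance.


H = (v0*sin(theta))^2 / (2g) = (174*sin(58°))^2 / (2*9.81) = 1110 m

1110 m


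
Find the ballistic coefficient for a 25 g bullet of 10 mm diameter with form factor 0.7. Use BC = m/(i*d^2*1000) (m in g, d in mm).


BC = m/(i*d^2*1000) = 25/(0.7 * 10^2 * 1000) = 0.0003571

0.0003571


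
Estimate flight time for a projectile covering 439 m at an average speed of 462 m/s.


t = d/v = 439/462 = 0.9502 s

0.9502 s


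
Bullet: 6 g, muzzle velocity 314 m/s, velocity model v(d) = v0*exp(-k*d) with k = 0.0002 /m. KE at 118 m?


v = v0*exp(-k*d) = 314*exp(-0.0002*118) = 306.676 m/s
E = 0.5*m*v^2 = 0.5*0.006*306.676^2 = 282.2 J

282.2 J


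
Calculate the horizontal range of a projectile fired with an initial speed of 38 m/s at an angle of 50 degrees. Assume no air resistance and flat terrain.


R = v0^2 * sin(2*theta) / g = 38^2 * sin(2*50°) / 9.81 = 145 m

145 m


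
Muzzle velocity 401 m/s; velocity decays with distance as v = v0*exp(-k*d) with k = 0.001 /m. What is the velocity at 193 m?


v = v0*exp(-k*d) = 401*exp(-0.001*193) = 330.6 m/s

330.6 m/s


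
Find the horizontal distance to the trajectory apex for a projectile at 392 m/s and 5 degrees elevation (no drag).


R = v0^2*sin(2*theta)/g = 392^2*sin(2*5°)/9.81 = 2720.03 m
apex_dist = R/2 = 2720.03/2 = 1360 m

1360 m


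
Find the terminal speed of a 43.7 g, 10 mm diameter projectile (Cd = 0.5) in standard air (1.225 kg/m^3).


A = pi*(d/2)^2 = pi*(10/2000)^2 = 7.85398e-05 m^2
vt = sqrt(2mg/(Cd*rho*A)) = sqrt(2*0.0437*9.81/(0.5 * 1.225 * 7.85398e-05)) = 133.5 m/s

133.5 m/s


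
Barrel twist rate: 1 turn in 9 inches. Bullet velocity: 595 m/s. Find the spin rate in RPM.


twist_m = 9*0.0254 = 0.2286 m
spin = v/twist = 595/0.2286 = 2602.8 rev/s
RPM = spin*60 = 2602.8*60 ≈ 156168 RPM

156168 RPM


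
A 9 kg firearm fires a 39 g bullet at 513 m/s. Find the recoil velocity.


v_recoil = m_p * v_p / m_gun = 0.039 * 513 / 9 = 2.223 m/s

2.223 m/s


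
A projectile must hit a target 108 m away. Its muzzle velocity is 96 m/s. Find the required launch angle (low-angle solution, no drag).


sin(2*theta) = R*g/v0^2 = 108*9.81/96^2 = 0.114961, theta = arcsin(0.114961)/2 = 3.301°

3.301 degrees


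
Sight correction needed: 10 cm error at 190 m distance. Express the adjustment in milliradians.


1 mrad subtends 1 cm per 10 m of range, so adj = error_cm / (dist_m / 10) = 10 / (190/10) = 0.5263 mrad

0.5263 mrad


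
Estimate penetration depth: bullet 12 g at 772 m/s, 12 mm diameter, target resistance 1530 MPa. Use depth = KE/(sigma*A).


A = pi*(d/2)^2 = pi*(12/2)^2 = 113.097 mm^2
E = 0.5*m*v^2 = 0.5*0.012*772^2 = 3575.9 J
depth = E/(sigma*A) = 3575.9 J / (1530 MPa * 113.097 mm^2) = 3575.9/(1530 * 113.097) m = 0.0206653 m ≈ 20.67 mm

20.67 mm


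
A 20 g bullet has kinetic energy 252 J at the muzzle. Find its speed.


v = sqrt(2*E/m) = sqrt(2*252/0.02) = 158.7 m/s

158.7 m/s


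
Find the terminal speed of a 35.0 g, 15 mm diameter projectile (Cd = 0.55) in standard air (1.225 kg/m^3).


A = pi*(d/2)^2 = pi*(15/2000)^2 = 1.76715e-04 m^2
vt = sqrt(2mg/(Cd*rho*A)) = sqrt(2*0.035*9.81/(0.55 * 1.225 * 1.76715e-04)) = 75.94 m/s

75.94 m/s


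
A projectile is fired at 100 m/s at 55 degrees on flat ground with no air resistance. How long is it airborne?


T = 2*v0*sin(theta)/g = 2*100*sin(55°)/9.81 = 16.7 s

16.7 s


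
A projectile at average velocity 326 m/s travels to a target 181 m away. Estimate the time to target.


t = d/v = 181/326 = 0.5552 s

0.5552 s


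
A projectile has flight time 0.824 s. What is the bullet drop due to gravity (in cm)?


drop = 0.5*g*t^2 = 0.5*9.81*0.824^2 = 3.33038 m ≈ 333 cm

333 cm


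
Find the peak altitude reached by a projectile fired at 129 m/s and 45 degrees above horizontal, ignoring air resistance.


H = (v0*sin(theta))^2 / (2g) = (129*sin(45°))^2 / (2*9.81) = 424.1 m

424.1 m


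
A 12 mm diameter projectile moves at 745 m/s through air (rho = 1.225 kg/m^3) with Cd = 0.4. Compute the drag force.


A = pi*(d/2)^2 = pi*(12/2000)^2 = 1.13097e-04 m^2
Fd = 0.5*Cd*rho*A*v^2 = 0.5*0.4*1.225*1.13097e-04*745^2 = 15.38 N

15.38 N


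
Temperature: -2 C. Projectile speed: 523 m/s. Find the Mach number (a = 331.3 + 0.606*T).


a = 331.3 + 0.606*(-2) = 330.088 m/s
M = v/a = 523/330.088 = 1.584

1.584


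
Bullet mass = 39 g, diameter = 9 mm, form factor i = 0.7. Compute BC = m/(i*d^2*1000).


BC = m/(i*d^2*1000) = 39/(0.7 * 9^2 * 1000) = 0.0006878

0.0006878


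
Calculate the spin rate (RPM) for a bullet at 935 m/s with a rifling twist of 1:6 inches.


twist_m = 6*0.0254 = 0.1524 m
spin = v/twist = 935/0.1524 = 6135.171 rev/s
RPM = spin*60 = 6135.171*60 ≈ 368110 RPM

368110 RPM


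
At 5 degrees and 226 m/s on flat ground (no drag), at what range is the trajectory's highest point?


R = v0^2*sin(2*theta)/g = 226^2*sin(2*5°)/9.81 = 904.103 m
apex_dist = R/2 = 904.103/2 = 452.1 m

452.1 m


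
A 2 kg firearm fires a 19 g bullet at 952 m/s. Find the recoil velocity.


v_recoil = m_p * v_p / m_gun = 0.019 * 952 / 2 = 9.044 m/s

9.044 m/s


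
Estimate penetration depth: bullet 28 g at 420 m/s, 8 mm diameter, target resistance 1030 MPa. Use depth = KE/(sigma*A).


A = pi*(d/2)^2 = pi*(8/2)^2 = 50.2655 mm^2
E = 0.5*m*v^2 = 0.5*0.028*420^2 = 2469.6 J
depth = E/(sigma*A) = 2469.6 J / (1030 MPa * 50.2655 mm^2) = 2469.6/(1030 * 50.2655) m = 0.0477001 m ≈ 47.7 mm

47.7 mm


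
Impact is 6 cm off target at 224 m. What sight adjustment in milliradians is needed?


1 mrad subtends 1 cm per 10 m of range, so adj = error_cm / (dist_m / 10) = 6 / (224/10) = 0.2679 mrad

0.2679 mrad


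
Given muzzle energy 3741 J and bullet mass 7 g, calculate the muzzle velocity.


v = sqrt(2*E/m) = sqrt(2*3741/0.007) = 1034 m/s

1034 m/s


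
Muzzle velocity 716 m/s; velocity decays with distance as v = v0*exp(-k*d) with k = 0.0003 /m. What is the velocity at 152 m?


v = v0*exp(-k*d) = 716*exp(-0.0003*152) = 684.1 m/s

684.1 m/s


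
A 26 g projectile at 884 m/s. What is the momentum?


p = m*v = 0.026*884 = 22.98 kg·m/s

22.98 kg·m/s


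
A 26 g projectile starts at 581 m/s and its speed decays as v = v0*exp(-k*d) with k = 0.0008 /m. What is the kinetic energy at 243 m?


v = v0*exp(-k*d) = 581*exp(-0.0008*243) = 478.354 m/s
E = 0.5*m*v^2 = 0.5*0.026*478.354^2 = 2975 J

2975 J


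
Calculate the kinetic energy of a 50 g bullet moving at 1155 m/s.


E = 0.5*m*v^2 = 0.5*0.05*1155^2 = 33351 J

33351 J


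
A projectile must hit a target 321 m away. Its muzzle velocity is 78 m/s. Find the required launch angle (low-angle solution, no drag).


sin(2*theta) = R*g/v0^2 = 321*9.81/78^2 = 0.517589, theta = arcsin(0.517589)/2 = 15.59°

15.59 degrees


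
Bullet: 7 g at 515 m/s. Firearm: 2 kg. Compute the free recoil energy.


v_r = m_p*v_p/m_gun = 0.007*515/2 = 1.8025 m/s, E_r = 0.5*m_gun*v_r^2 = 0.5*2*1.8025^2 = 3.249 J

3.249 J


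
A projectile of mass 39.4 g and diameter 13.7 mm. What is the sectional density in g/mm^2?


SD = m/d^2 = 39.4/13.7^2 = 0.2099 g/mm^2

0.2099 g/mm^2


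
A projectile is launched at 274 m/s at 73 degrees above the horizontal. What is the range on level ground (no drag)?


R = v0^2 * sin(2*theta) / g = 274^2 * sin(2*73°) / 9.81 = 4280 m

4280 m


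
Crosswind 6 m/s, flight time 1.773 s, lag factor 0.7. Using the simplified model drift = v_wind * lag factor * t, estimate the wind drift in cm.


drift = v_wind * lag * t = 6 * 0.7 * 1.773 = 7.4466 m ≈ 744.7 cm

744.7 cm


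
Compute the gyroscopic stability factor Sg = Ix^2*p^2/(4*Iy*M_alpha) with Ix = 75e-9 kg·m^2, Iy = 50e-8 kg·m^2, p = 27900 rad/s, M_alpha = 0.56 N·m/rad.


Sg = Ix^2 * p^2 / (4 * Iy * M_alpha) = (75e-9)^2 * 27900^2 / (4 * 50e-8 * 0.56) = 3.909

3.909


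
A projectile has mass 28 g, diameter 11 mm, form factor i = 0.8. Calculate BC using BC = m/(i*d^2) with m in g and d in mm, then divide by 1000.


BC = m/(i*d^2*1000) = 28/(0.8 * 11^2 * 1000) = 0.0002893

0.0002893


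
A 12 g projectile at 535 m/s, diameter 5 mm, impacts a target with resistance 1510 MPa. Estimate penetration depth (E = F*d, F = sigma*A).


A = pi*(d/2)^2 = pi*(5/2)^2 = 19.635 mm^2
E = 0.5*m*v^2 = 0.5*0.012*535^2 = 1717.35 J
depth = E/(sigma*A) = 1717.35 J / (1510 MPa * 19.635 mm^2) = 1717.35/(1510 * 19.635) m = 0.0579231 m ≈ 57.92 mm

57.92 mm


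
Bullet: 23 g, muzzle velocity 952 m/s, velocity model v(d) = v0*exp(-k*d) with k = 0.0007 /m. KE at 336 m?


v = v0*exp(-k*d) = 952*exp(-0.0007*336) = 752.473 m/s
E = 0.5*m*v^2 = 0.5*0.023*752.473^2 = 6511 J

6511 J


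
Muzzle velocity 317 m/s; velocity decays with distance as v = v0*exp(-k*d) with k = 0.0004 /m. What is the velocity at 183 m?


v = v0*exp(-k*d) = 317*exp(-0.0004*183) = 294.6 m/s

294.6 m/s


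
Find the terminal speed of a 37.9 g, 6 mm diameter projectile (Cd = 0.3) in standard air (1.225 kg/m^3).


A = pi*(d/2)^2 = pi*(6/2000)^2 = 2.82743e-05 m^2
vt = sqrt(2mg/(Cd*rho*A)) = sqrt(2*0.0379*9.81/(0.3 * 1.225 * 2.82743e-05)) = 267.5 m/s

267.5 m/s


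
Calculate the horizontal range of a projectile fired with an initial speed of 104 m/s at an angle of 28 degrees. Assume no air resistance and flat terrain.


R = v0^2 * sin(2*theta) / g = 104^2 * sin(2*28°) / 9.81 = 914.1 m

914.1 m


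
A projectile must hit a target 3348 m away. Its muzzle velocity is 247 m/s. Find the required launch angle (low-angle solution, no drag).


sin(2*theta) = R*g/v0^2 = 3348*9.81/247^2 = 0.538345, theta = arcsin(0.538345)/2 = 16.29°

16.29 degrees


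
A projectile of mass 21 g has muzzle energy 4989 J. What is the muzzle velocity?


v = sqrt(2*E/m) = sqrt(2*4989/0.021) = 689.3 m/s

689.3 m/s


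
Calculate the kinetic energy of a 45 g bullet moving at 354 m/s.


E = 0.5*m*v^2 = 0.5*0.045*354^2 = 2820 J

2820 J


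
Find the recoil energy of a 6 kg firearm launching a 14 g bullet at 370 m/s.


v_r = m_p*v_p/m_gun = 0.014*370/6 = 0.863333 m/s, E_r = 0.5*m_gun*v_r^2 = 0.5*6*0.863333^2 = 2.236 J

2.236 J


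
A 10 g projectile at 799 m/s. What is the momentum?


p = m*v = 0.01*799 = 7.99 kg·m/s

7.99 kg·m/s


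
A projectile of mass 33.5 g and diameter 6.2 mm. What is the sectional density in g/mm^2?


SD = m/d^2 = 33.5/6.2^2 = 0.8715 g/mm^2

0.8715 g/mm^2


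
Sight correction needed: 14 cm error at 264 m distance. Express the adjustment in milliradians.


1 mrad subtends 1 cm per 10 m of range, so adj = error_cm / (dist_m / 10) = 14 / (264/10) = 0.5303 mrad

0.5303 mrad


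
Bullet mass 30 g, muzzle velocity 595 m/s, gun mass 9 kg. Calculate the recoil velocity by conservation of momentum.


v_recoil = m_p * v_p / m_gun = 0.03 * 595 / 9 = 1.983 m/s

1.983 m/s


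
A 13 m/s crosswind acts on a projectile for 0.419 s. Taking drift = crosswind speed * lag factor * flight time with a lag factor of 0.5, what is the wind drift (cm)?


drift = v_wind * lag * t = 13 * 0.5 * 0.419 = 2.7235 m ≈ 272.4 cm

272.4 cm


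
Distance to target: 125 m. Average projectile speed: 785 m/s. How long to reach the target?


t = d/v = 125/785 = 0.1592 s

0.1592 s


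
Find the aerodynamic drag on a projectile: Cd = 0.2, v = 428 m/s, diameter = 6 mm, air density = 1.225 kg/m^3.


A = pi*(d/2)^2 = pi*(6/2000)^2 = 2.82743e-05 m^2
Fd = 0.5*Cd*rho*A*v^2 = 0.5*0.2*1.225*2.82743e-05*428^2 = 0.6345 N

0.6345 N


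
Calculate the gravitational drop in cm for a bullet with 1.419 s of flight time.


drop = 0.5*g*t^2 = 0.5*9.81*1.419^2 = 9.87652 m ≈ 987.7 cm

987.7 cm


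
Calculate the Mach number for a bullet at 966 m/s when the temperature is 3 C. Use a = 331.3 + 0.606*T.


a = 331.3 + 0.606*(3) = 333.118 m/s
M = v/a = 966/333.118 = 2.9

2.9


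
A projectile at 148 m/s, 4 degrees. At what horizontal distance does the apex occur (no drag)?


R = v0^2*sin(2*theta)/g = 148^2*sin(2*4°)/9.81 = 310.749 m
apex_dist = R/2 = 310.749/2 = 155.4 m

155.4 m


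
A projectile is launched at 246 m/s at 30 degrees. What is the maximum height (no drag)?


H = (v0*sin(theta))^2 / (2g) = (246*sin(30°))^2 / (2*9.81) = 771.1 m

771.1 m


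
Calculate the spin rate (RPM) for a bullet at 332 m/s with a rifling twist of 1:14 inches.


twist_m = 14*0.0254 = 0.3556 m
spin = v/twist = 332/0.3556 = 933.6333 rev/s
RPM = spin*60 = 933.6333*60 ≈ 56018 RPM

56018 RPM


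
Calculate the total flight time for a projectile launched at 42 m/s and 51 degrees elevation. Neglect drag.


T = 2*v0*sin(theta)/g = 2*42*sin(51°)/9.81 = 6.654 s

6.654 s


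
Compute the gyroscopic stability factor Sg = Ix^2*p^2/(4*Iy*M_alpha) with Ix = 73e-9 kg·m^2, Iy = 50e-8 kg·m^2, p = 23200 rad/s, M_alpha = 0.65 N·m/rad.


Sg = Ix^2 * p^2 / (4 * Iy * M_alpha) = (73e-9)^2 * 23200^2 / (4 * 50e-8 * 0.65) = 2.206

2.206


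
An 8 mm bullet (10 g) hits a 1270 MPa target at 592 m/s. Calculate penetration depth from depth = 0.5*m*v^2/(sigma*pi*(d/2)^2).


A = pi*(d/2)^2 = pi*(8/2)^2 = 50.2655 mm^2
E = 0.5*m*v^2 = 0.5*0.01*592^2 = 1752.32 J
depth = E/(sigma*A) = 1752.32 J / (1270 MPa * 50.2655 mm^2) = 1752.32/(1270 * 50.2655) m = 0.0274498 m ≈ 27.45 mm

27.45 mm


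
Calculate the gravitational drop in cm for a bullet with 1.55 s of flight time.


drop = 0.5*g*t^2 = 0.5*9.81*1.55^2 = 11.7843 m ≈ 1178 cm

1178 cm


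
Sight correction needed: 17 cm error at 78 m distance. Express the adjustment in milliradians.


1 mrad subtends 1 cm per 10 m of range, so adj = error_cm / (dist_m / 10) = 17 / (78/10) = 2.179 mrad

2.179 mrad


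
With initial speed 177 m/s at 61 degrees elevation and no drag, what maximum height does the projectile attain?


H = (v0*sin(theta))^2 / (2g) = (177*sin(61°))^2 / (2*9.81) = 1221 m

1221 m


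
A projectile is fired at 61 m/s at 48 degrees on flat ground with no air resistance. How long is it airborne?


T = 2*v0*sin(theta)/g = 2*61*sin(48°)/9.81 = 9.242 s

9.242 s


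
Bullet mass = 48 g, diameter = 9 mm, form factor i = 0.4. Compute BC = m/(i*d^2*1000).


BC = m/(i*d^2*1000) = 48/(0.4 * 9^2 * 1000) = 0.001481

0.001481


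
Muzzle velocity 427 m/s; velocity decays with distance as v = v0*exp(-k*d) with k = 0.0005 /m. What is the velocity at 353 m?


v = v0*exp(-k*d) = 427*exp(-0.0005*353) = 357.9 m/s

357.9 m/s


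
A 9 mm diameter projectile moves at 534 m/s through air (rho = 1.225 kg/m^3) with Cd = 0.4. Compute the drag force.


A = pi*(d/2)^2 = pi*(9/2000)^2 = 6.36173e-05 m^2
Fd = 0.5*Cd*rho*A*v^2 = 0.5*0.4*1.225*6.36173e-05*534^2 = 4.445 N

4.445 N


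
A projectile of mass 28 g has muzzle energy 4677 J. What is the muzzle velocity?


v = sqrt(2*E/m) = sqrt(2*4677/0.028) = 578 m/s

578 m/s


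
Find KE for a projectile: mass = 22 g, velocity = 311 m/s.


E = 0.5*m*v^2 = 0.5*0.022*311^2 = 1064 J

1064 J


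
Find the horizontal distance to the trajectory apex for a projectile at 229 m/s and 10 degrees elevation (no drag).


R = v0^2*sin(2*theta)/g = 229^2*sin(2*10°)/9.81 = 1828.33 m
apex_dist = R/2 = 1828.33/2 = 914.2 m

914.2 m


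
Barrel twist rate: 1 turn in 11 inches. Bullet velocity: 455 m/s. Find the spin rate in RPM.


twist_m = 11*0.0254 = 0.2794 m
spin = v/twist = 455/0.2794 = 1628.49 rev/s
RPM = spin*60 = 1628.49*60 ≈ 97709 RPM

97709 RPM


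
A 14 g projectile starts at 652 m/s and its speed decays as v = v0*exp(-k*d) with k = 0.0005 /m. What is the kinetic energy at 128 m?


v = v0*exp(-k*d) = 652*exp(-0.0005*128) = 611.579 m/s
E = 0.5*m*v^2 = 0.5*0.014*611.579^2 = 2618 J

2618 J


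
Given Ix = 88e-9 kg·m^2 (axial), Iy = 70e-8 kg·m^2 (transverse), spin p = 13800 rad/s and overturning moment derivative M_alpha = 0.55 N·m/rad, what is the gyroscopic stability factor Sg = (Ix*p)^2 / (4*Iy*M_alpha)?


Sg = Ix^2 * p^2 / (4 * Iy * M_alpha) = (88e-9)^2 * 13800^2 / (4 * 70e-8 * 0.55) = 0.9576

0.9576


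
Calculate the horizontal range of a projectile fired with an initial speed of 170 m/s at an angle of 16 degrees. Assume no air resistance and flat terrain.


R = v0^2 * sin(2*theta) / g = 170^2 * sin(2*16°) / 9.81 = 1561 m

1561 m


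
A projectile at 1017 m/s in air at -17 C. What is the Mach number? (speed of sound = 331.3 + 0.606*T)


a = 331.3 + 0.606*(-17) = 320.998 m/s
M = v/a = 1017/320.998 = 3.168

3.168


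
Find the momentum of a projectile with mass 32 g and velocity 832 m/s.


p = m*v = 0.032*832 = 26.62 kg·m/s

26.62 kg·m/s
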